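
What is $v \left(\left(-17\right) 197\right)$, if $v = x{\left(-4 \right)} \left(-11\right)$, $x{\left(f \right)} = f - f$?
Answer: $0$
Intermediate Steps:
$x{\left(f \right)} = 0$
$v = 0$ ($v = 0 \left(-11\right) = 0$)
$v \left(\left(-17\right) 197\right) = 0 \left(\left(-17\right) 197\right) = 0 \left(-3349\right) = 0$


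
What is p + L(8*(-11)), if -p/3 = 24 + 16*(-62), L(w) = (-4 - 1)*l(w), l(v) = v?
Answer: 3344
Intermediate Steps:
L(w) = -5*w (L(w) = (-4 - 1)*w = -5*w)
p = 2904 (p = -3*(24 + 16*(-62)) = -3*(24 - 992) = -3*(-968) = 2904)
p + L(8*(-11)) = 2904 - 40*(-11) = 2904 - 5*(-88) = 2904 + 440 = 3344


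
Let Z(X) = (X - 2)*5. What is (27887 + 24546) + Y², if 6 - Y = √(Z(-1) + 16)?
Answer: 52458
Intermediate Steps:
Z(X) = -10 + 5*X (Z(X) = (-2 + X)*5 = -10 + 5*X)
Y = 5 (Y = 6 - √((-10 + 5*(-1)) + 16) = 6 - √((-10 - 5) + 16) = 6 - √(-15 + 16) = 6 - √1 = 6 - 1*1 = 6 - 1 = 5)
(27887 + 24546) + Y² = (27887 + 24546) + 5² = 52433 + 25 = 52458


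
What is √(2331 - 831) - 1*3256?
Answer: -3256 + 10*√15 ≈ -3217.3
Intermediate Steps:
√(2331 - 831) - 1*3256 = √1500 - 3256 = 10*√15 - 3256 = -3256 + 10*√15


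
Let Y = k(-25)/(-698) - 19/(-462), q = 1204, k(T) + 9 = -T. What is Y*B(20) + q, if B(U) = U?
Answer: 97094626/80619 ≈ 1204.4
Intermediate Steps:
k(T) = -9 - T
Y = 2935/161238 (Y = (-9 - 1*(-25))/(-698) - 19/(-462) = (-9 + 25)*(-1/698) - 19*(-1/462) = 16*(-1/698) + 19/462 = -8/349 + 19/462 = 2935/161238 ≈ 0.018203)
Y*B(20) + q = (2935/161238)*20 + 1204 = 29350/80619 + 1204 = 97094626/80619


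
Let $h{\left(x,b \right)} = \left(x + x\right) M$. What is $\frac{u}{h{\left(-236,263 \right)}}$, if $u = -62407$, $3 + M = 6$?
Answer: $\frac{62407}{1416} \approx 44.073$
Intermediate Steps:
$M = 3$ ($M = -3 + 6 = 3$)
$h{\left(x,b \right)} = 6 x$ ($h{\left(x,b \right)} = \left(x + x\right) 3 = 2 x 3 = 6 x$)
$\frac{u}{h{\left(-236,263 \right)}} = - \frac{62407}{6 \left(-236\right)} = - \frac{62407}{-1416} = \left(-62407\right) \left(- \frac{1}{1416}\right) = \frac{62407}{1416}$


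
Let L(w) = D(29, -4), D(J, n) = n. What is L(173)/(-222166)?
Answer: 2/111083 ≈ 1.8005e-5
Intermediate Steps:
L(w) = -4
L(173)/(-222166) = -4/(-222166) = -4*(-1/222166) = 2/111083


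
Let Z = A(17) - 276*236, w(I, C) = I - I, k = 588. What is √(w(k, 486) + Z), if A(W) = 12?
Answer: 18*I*√201 ≈ 255.19*I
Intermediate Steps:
w(I, C) = 0
Z = -65124 (Z = 12 - 276*236 = 12 - 65136 = -65124)
√(w(k, 486) + Z) = √(0 - 65124) = √(-65124) = 18*I*√201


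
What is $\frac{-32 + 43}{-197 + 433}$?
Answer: $\frac{11}{236} \approx 0.04661$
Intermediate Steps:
$\frac{-32 + 43}{-197 + 433} = \frac{11}{236}$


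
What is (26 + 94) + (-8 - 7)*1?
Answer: 105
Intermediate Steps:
(26 + 94) + (-8 - 7)*1 = 120 - 15*1 = 120 - 15 = 105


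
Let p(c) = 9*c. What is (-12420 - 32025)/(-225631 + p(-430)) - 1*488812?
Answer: -112182798367/229501 ≈ -4.8881e+5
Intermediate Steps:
(-12420 - 32025)/(-225631 + p(-430)) - 1*488812 = (-12420 - 32025)/(-225631 + 9*(-430)) - 1*488812 = -44445/(-225631 - 3870) - 488812 = -44445/(-229501) - 488812 = -44445*(-1/229501) - 488812 = 44445/229501 - 488812 = -112182798367/229501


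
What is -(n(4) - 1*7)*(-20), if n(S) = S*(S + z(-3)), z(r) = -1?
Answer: 100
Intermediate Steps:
n(S) = S*(-1 + S) (n(S) = S*(S - 1) = S*(-1 + S))
-(n(4) - 1*7)*(-20) = -(4*(-1 + 4) - 1*7)*(-20) = -(4*3 - 7)*(-20) = -(12 - 7)*(-20) = -5*(-20) = -1*(-100) = 100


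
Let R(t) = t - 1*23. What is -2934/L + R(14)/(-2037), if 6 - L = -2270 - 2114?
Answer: -989508/1490405 ≈ -0.66392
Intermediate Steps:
R(t) = -23 + t (R(t) = t - 23 = -23 + t)
L = 4390 (L = 6 - (-2270 - 2114) = 6 - 1*(-4384) = 6 + 4384 = 4390)
-2934/L + R(14)/(-2037) = -2934/4390 + (-23 + 14)/(-2037) = -2934*1/4390 - 9*(-1/2037) = -1467/2195 + 3/679 = -989508/1490405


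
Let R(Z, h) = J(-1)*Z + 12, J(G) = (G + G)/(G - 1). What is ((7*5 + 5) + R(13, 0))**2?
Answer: 4225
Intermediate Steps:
J(G) = 2*G/(-1 + G) (J(G) = (2*G)/(-1 + G) = 2*G/(-1 + G))
R(Z, h) = 12 + Z (R(Z, h) = (2*(-1)/(-1 - 1))*Z + 12 = (2*(-1)/(-2))*Z + 12 = (2*(-1)*(-1/2))*Z + 12 = 1*Z + 12 = Z + 12 = 12 + Z)
((7*5 + 5) + R(13, 0))**2 = ((7*5 + 5) + (12 + 13))**2 = ((35 + 5) + 25)**2 = (40 + 25)**2 = 65**2 = 4225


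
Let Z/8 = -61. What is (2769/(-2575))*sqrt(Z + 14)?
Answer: -2769*I*sqrt(474)/2575 ≈ -23.412*I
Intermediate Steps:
Z = -488 (Z = 8*(-61) = -488)
(2769/(-2575))*sqrt(Z + 14) = (2769/(-2575))*sqrt(-488 + 14) = (2769*(-1/2575))*sqrt(-474) = -2769*I*sqrt(474)/2575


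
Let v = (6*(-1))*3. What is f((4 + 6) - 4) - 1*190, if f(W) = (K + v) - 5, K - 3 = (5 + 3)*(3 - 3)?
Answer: -210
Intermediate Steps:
v = -18 (v = -6*3 = -18)
K = 3 (K = 3 + (5 + 3)*(3 - 3) = 3 + 8*0 = 3 + 0 = 3)
f(W) = -20 (f(W) = (3 - 18) - 5 = -15 - 5 = -20)
f((4 + 6) - 4) - 1*190 = -20 - 1*190 = -20 - 190 = -210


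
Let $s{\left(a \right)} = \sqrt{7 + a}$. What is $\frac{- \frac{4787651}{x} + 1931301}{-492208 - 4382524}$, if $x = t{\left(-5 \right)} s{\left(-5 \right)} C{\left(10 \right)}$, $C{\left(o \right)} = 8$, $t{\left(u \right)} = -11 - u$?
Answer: $- \frac{1931301}{4874732} - \frac{4787651 \sqrt{2}}{467974272} \approx -0.41065$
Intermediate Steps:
$x = - 48 \sqrt{2}$ ($x = \left(-11 - -5\right) \sqrt{7 - 5} \cdot 8 = \left(-11 + 5\right) \sqrt{2} \cdot 8 = - 6 \sqrt{2} \cdot 8 = - 48 \sqrt{2} \approx -67.882$)
$\frac{- \frac{4787651}{x} + 1931301}{-492208 - 4382524} = \frac{- \frac{4787651}{\left(-48\right) \sqrt{2}} + 1931301}{-492208 - 4382524} = \frac{- 4787651 \left(- \frac{\sqrt{2}}{96}\right) + 1931301}{-4874732} = \left(\frac{4787651 \sqrt{2}}{96} + 1931301\right) \left(- \frac{1}{4874732}\right) = \left(1931301 + \frac{4787651 \sqrt{2}}{96}\right) \left(- \frac{1}{4874732}\right) = - \frac{1931301}{4874732} - \frac{4787651 \sqrt{2}}{467974272}$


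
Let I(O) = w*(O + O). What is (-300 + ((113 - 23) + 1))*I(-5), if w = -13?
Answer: -27170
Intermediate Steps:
I(O) = -26*O (I(O) = -13*(O + O) = -26*O)
(-300 + ((113 - 23) + 1))*I(-5) = (-300 + ((113 - 23) + 1))*(-26*(-5)) = (-300 + (90 + 1))*130 = (-300 + 91)*130 = -209*130 = -27170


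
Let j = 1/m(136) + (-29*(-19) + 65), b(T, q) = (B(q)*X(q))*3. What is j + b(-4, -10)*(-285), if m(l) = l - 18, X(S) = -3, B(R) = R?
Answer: -2954011/118 ≈ -25034.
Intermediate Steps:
m(l) = -18 + l
b(T, q) = -9*q (b(T, q) = (q*(-3))*3 = -3*q*3 = -9*q)
j = 72689/118 (j = 1/(-18 + 136) + (-29*(-19) + 65) = 1/118 + (551 + 65) = 1/118 + 616 = 72689/118 ≈ 616.01)
j + b(-4, -10)*(-285) = 72689/118 - 9*(-10)*(-285) = 72689/118 + 90*(-285) = 72689/118 - 25650 = -2954011/118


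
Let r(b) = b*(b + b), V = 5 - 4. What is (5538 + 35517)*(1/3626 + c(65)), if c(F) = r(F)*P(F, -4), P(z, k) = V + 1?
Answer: 359403686865/518 ≈ 6.9383e+8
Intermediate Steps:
V = 1
P(z, k) = 2 (P(z, k) = 1 + 1 = 2)
r(b) = 2*b² (r(b) = b*(2*b) = 2*b²)
c(F) = 4*F² (c(F) = (2*F²)*2 = 4*F²)
(5538 + 35517)*(1/3626 + c(65)) = (5538 + 35517)*(1/3626 + 4*65²) = 41055*(1/3626 + 4*4225) = 41055*(1/3626 + 16900) = 41055*(61279401/3626) = 359403686865/518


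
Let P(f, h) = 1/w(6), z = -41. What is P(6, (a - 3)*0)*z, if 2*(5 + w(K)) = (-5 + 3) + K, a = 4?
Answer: 41/3 ≈ 13.667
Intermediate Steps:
w(K) = -6 + K/2 (w(K) = -5 + ((-5 + 3) + K)/2 = -5 + (-2 + K)/2 = -5 + (-1 + K/2) = -6 + K/2)
P(f, h) = -⅓ (P(f, h) = 1/(-6 + (½)*6) = 1/(-6 + 3) = 1/(-3) = -⅓)
P(6, (a - 3)*0)*z = -⅓*(-41) = 41/3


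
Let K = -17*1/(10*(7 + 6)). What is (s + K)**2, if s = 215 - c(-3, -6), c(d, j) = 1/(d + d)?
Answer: 1758292624/38025 ≈ 46240.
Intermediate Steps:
c(d, j) = 1/(2*d)
s = 1291/6 (s = 215 - 1/(2*(-3)) = 215 - (-1)/(2*3) = 215 - 1*(-1/6) = 215 + 1/6 = 1291/6 ≈ 215.17)
K = -17/130 (K = -17/(13*10) = -17/130 ≈ -0.13077)
(s + K)**2 = (1291/6 - 17/130)**2 = (41932/195)**2 = 1758292624/38025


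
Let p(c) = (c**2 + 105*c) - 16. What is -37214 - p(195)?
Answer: -95698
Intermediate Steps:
p(c) = -16 + c**2 + 105*c
-37214 - p(195) = -37214 - (-16 + 195**2 + 105*195) = -37214 - (-16 + 38025 + 20475) = -37214 - 1*58484 = -37214 - 58484 = -95698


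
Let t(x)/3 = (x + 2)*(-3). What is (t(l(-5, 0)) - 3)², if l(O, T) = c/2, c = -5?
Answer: 9/4 ≈ 2.2500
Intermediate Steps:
l(O, T) = -5/2
t(x) = -18 - 9*x (t(x) = 3*((x + 2)*(-3)) = 3*((2 + x)*(-3)) = 3*(-6 - 3*x) = -18 - 9*x)
(t(l(-5, 0)) - 3)² = ((-18 - 9*(-5/2)) - 3)² = ((-18 + 45/2) - 3)² = (9/2 - 3)² = (3/2)² = 9/4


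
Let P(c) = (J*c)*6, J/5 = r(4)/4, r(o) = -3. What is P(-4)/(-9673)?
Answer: -90/9673 ≈ -0.0093043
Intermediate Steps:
J = -15/4 (J = 5*(-3/4) = -15/4 ≈ -3.7500)
P(c) = -45*c/2 (P(c) = -15*c/4*6 = -45*c/2)
P(-4)/(-9673) = -45/2*(-4)/(-9673) = 90*(-1/9673) = -90/9673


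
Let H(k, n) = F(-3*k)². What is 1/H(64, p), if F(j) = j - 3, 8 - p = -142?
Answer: 1/38025 ≈ 2.6298e-5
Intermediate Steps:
p = 150 (p = 8 - 1*(-142) = 8 + 142 = 150)
F(j) = -3 + j
H(k, n) = (-3 - 3*k)²
1/H(64, p) = 1/(9*(1 + 64)²) = 1/(9*65²) = 1/(9*4225) = 1/38025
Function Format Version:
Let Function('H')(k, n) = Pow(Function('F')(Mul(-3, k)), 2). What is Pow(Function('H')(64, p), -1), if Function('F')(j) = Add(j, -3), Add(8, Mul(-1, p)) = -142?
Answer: Rational(1, 38025) ≈ 2.6298e-5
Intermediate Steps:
p = 150 (p = Add(8, Mul(-1, -142)) = Add(8, 142) = 150)
Function('F')(j) = Add(-3, j)
Function('H')(k, n) = Pow(Add(-3, Mul(-3, k)), 2)
Pow(Function('H')(64, p), -1) = Pow(Mul(9, Pow(Add(1, 64), 2)), -1) = Pow(Mul(9, Pow(65, 2)), -1) = Pow(Mul(9, 4225), -1) = Pow(38025, -1) = Rational(1, 38025)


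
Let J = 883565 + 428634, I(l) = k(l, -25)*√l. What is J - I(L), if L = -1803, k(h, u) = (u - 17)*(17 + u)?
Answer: 1312199 - 336*I*√1803 ≈ 1.3122e+6 - 14267.0*I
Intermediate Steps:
k(h, u) = (-17 + u)*(17 + u)
I(l) = 336*√l (I(l) = (-289 + (-25)²)*√l = (-289 + 625)*√l = 336*√l)
J = 1312199
J - I(L) = 1312199 - 336*√(-1803) = 1312199 - 336*I*√1803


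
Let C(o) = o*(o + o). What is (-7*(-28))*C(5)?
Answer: 9800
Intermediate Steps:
C(o) = 2*o² (C(o) = o*(2*o) = 2*o²)
(-7*(-28))*C(5) = (-7*(-28))*(2*5²) = 196*(2*25) = 196*50 = 9800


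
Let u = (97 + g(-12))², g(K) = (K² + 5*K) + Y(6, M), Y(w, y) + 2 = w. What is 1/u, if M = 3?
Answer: 1/34225 ≈ 2.9218e-5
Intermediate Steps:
Y(w, y) = -2 + w
g(K) = 4 + K² + 5*K (g(K) = (K² + 5*K) + (-2 + 6) = (K² + 5*K) + 4 = 4 + K² + 5*K)
u = 34225 (u = (97 + (4 + (-12)² + 5*(-12)))² = (97 + (4 + 144 - 60))² = (97 + 88)² = 185² = 34225)
1/u = 1/34225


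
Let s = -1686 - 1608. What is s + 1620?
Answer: -1674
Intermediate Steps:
s = -3294
s + 1620 = -3294 + 1620 = -1674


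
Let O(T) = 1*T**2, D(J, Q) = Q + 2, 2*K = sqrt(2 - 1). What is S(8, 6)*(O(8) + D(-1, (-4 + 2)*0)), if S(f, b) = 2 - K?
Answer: 99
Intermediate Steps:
K = 1/2 (K = sqrt(2 - 1)/2 = sqrt(1)/2 = (1/2)*1 = 1/2 ≈ 0.50000)
D(J, Q) = 2 + Q
S(f, b) = 3/2 (S(f, b) = 2 - 1*1/2 = 2 - 1/2 = 3/2)
O(T) = T**2
S(8, 6)*(O(8) + D(-1, (-4 + 2)*0)) = 3*(8**2 + (2 + (-4 + 2)*0))/2 = 3*(64 + (2 - 2*0))/2 = 3*(64 + (2 + 0))/2 = 3*(64 + 2)/2 = (3/2)*66 = 99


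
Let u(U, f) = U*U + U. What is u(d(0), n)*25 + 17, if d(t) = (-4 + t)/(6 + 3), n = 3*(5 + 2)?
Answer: 877/81 ≈ 10.827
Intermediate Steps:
n = 21 (n = 3*7 = 21)
d(t) = -4/9 + t/9 (d(t) = (-4 + t)/9 = (-4 + t)*(1/9) = -4/9 + t/9)
u(U, f) = U + U**2 (u(U, f) = U**2 + U = U + U**2)
u(d(0), n)*25 + 17 = ((-4/9 + (1/9)*0)*(1 + (-4/9 + (1/9)*0)))*25 + 17 = ((-4/9 + 0)*(1 + (-4/9 + 0)))*25 + 17 = -4*(1 - 4/9)/9*25 + 17 = -4/9*5/9*25 + 17 = -20/81*25 + 17 = -500/81 + 17 = 877/81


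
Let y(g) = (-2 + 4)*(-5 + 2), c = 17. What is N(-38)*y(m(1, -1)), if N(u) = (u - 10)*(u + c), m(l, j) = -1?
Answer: -6048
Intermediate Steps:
y(g) = -6 (y(g) = 2*(-3) = -6)
N(u) = (-10 + u)*(17 + u) (N(u) = (u - 10)*(u + 17) = (-10 + u)*(17 + u))
N(-38)*y(m(1, -1)) = (-170 + (-38)² + 7*(-38))*(-6) = (-170 + 1444 - 266)*(-6) = 1008*(-6) = -6048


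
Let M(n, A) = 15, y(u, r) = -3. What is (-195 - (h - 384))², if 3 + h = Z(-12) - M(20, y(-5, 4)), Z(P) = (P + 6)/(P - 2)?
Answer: 2090916/49 ≈ 42672.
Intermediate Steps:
Z(P) = (6 + P)/(-2 + P)
h = -123/7 (h = -3 + ((6 - 12)/(-2 - 12) - 1*15) = -3 + (-6/(-14) - 15) = -3 + (-1/14*(-6) - 15) = -3 + (3/7 - 15) = -3 - 102/7 = -123/7 ≈ -17.571)
(-195 - (h - 384))² = (-195 - (-123/7 - 384))² = (-195 - 1*(-2811/7))² = (-195 + 2811/7)² = (1446/7)² = 2090916/49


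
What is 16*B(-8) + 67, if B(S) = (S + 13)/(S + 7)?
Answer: -13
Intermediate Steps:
B(S) = (13 + S)/(7 + S)
16*B(-8) + 67 = 16*((13 - 8)/(7 - 8)) + 67 = 16*(5/(-1)) + 67 = 16*(-1*5) + 67 = 16*(-5) + 67 = -80 + 67 = -13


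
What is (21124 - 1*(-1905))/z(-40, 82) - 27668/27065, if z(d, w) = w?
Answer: 621011109/2219330 ≈ 279.82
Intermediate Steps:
(21124 - 1*(-1905))/z(-40, 82) - 27668/27065 = (21124 - 1*(-1905))/82 - 27668/27065 = (21124 + 1905)*(1/82) - 27668*1/27065 = 23029*(1/82) - 27668/27065 = 23029/82 - 27668/27065 = 621011109/2219330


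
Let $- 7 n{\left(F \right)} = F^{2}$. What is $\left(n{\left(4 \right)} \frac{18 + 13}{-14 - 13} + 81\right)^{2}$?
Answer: $\frac{249798025}{35721} \approx 6993.0$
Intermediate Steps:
$n{\left(F \right)} = - \frac{F^{2}}{7}$
$\left(n{\left(4 \right)} \frac{18 + 13}{-14 - 13} + 81\right)^{2} = \left(- \frac{4^{2}}{7} \frac{18 + 13}{-14 - 13} + 81\right)^{2} = \left(\left(- \frac{1}{7}\right) 16 \frac{31}{-27} + 81\right)^{2} = \left(- \frac{16 \cdot 31 \left(- \frac{1}{27}\right)}{7} + 81\right)^{2} = \left(\left(- \frac{16}{7}\right) \left(- \frac{31}{27}\right) + 81\right)^{2} = \left(\frac{496}{189} + 81\right)^{2} = \left(\frac{15805}{189}\right)^{2} = \frac{249798025}{35721}$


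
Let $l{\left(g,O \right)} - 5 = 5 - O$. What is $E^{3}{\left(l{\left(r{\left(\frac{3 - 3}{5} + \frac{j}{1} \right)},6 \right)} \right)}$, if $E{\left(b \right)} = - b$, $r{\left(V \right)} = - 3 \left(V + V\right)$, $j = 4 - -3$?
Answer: $-64$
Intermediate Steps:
$j = 7$ ($j = 4 + 3 = 7$)
$r{\left(V \right)} = - 6 V$ ($r{\left(V \right)} = - 3 \cdot 2 V = - 6 V$)
$l{\left(g,O \right)} = 10 - O$ ($l{\left(g,O \right)} = 5 - \left(-5 + O\right) = 10 - O$)
$E^{3}{\left(l{\left(r{\left(\frac{3 - 3}{5} + \frac{j}{1} \right)},6 \right)} \right)} = \left(- (10 - 6)\right)^{3} = \left(\left(-1\right) 4\right)^{3} = \left(-4\right)^{3} = -64$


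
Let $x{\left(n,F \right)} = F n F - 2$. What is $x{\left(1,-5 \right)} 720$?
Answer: $16560$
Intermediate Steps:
$x{\left(n,F \right)} = -2 + n F^{2}$ ($x{\left(n,F \right)} = n F^{2} - 2 = -2 + n F^{2}$)
$x{\left(1,-5 \right)} 720 = \left(-2 + 1 \left(-5\right)^{2}\right) 720 = \left(-2 + 1 \cdot 25\right) 720 = \left(-2 + 25\right) 720 = 23 \cdot 720 = 16560$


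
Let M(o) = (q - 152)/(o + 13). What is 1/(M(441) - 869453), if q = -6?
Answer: -227/197365910 ≈ -1.1501e-6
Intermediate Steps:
M(o) = -158/(13 + o) (M(o) = (-6 - 152)/(o + 13) = -158/(13 + o))
1/(M(441) - 869453) = 1/(-158/(13 + 441) - 869453) = 1/(-158/454 - 869453) = 1/(-158*1/454 - 869453) = 1/(-79/227 - 869453) = 1/(-197365910/227) = -227/197365910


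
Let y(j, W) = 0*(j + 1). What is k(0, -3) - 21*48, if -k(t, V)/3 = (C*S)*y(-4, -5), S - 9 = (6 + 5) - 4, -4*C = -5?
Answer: -1008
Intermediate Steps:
C = 5/4 (C = -1/4*(-5) = 5/4 ≈ 1.2500)
y(j, W) = 0 (y(j, W) = 0*(1 + j) = 0)
S = 16 (S = 9 + ((6 + 5) - 4) = 9 + (11 - 4) = 9 + 7 = 16)
k(t, V) = 0 (k(t, V) = -3*(5/4)*16*0 = -60*0 = -3*0 = 0)
k(0, -3) - 21*48 = 0 - 21*48 = 0 - 1008 = -1008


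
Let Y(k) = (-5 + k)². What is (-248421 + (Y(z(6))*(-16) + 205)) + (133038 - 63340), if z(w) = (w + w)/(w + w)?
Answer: -178774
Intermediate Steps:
z(w) = 1 (z(w) = (2*w)/((2*w)) = (2*w)*(1/(2*w)) = 1)
(-248421 + (Y(z(6))*(-16) + 205)) + (133038 - 63340) = (-248421 + ((-5 + 1)²*(-16) + 205)) + (133038 - 63340) = (-248421 + ((-4)²*(-16) + 205)) + 69698 = (-248421 + (16*(-16) + 205)) + 69698 = (-248421 + (-256 + 205)) + 69698 = (-248421 - 51) + 69698 = -248472 + 69698 = -178774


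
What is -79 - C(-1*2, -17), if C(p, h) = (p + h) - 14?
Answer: -46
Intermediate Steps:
C(p, h) = -14 + h + p (C(p, h) = (h + p) - 14 = -14 + h + p)
-79 - C(-1*2, -17) = -79 - (-14 - 17 - 1*2) = -79 - (-14 - 17 - 2) = -79 - 1*(-33) = -79 + 33 = -46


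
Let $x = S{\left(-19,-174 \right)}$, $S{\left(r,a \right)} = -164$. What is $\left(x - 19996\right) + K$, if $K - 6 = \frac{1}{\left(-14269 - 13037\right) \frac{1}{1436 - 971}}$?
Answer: $- \frac{183441863}{9102} \approx -20154.0$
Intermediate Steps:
$K = \frac{54457}{9102}$ ($K = 6 + \frac{1}{\left(-14269 - 13037\right) \frac{1}{1436 - 971}} = 6 + \frac{1}{\left(-27306\right) \frac{1}{465}} = 6 + \frac{1}{- \frac{9102}{155}} = 6 - \frac{155}{9102} = \frac{54457}{9102} \approx 5.983$)
$x = -164$
$\left(x - 19996\right) + K = \left(-164 - 19996\right) + \frac{54457}{9102} = -20160 + \frac{54457}{9102} = - \frac{183441863}{9102}$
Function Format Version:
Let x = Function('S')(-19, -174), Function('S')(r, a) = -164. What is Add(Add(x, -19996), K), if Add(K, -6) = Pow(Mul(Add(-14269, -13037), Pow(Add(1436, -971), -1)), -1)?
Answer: Rational(-183441863, 9102) ≈ -20154.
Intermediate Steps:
K = Rational(54457, 9102) (K = Add(6, Pow(Mul(Add(-14269, -13037), Pow(Add(1436, -971), -1)), -1)) = Add(6, Pow(Mul(-27306, Pow(465, -1)), -1)) = Add(6, Pow(Mul(-27306, Rational(1, 465)), -1)) = Add(6, Pow(Rational(-9102, 155), -1)) = Add(6, Rational(-155, 9102)) = Rational(54457, 9102) ≈ 5.9830)
x = -164
Add(Add(x, -19996), K) = Add(Add(-164, -19996), Rational(54457, 9102)) = Add(-20160, Rational(54457, 9102)) = Rational(-183441863, 9102)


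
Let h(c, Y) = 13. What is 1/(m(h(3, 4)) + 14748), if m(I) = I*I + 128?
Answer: 1/15045 ≈ 6.6467e-5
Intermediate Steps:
m(I) = 128 + I² (m(I) = I² + 128 = 128 + I²)
1/(m(h(3, 4)) + 14748) = 1/((128 + 13²) + 14748) = 1/((128 + 169) + 14748) = 1/(297 + 14748) = 1/15045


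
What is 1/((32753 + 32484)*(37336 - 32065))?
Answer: 1/343864227 ≈ 2.9081e-9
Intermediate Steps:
1/((32753 + 32484)*(37336 - 32065)) = 1/(65237*5271) = 1/343864227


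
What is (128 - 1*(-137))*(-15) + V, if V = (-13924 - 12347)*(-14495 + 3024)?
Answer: 301350666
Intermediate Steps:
V = 301354641 (V = -26271*(-11471) = 301354641)
(128 - 1*(-137))*(-15) + V = (128 - 1*(-137))*(-15) + 301354641 = (128 + 137)*(-15) + 301354641 = 265*(-15) + 301354641 = -3975 + 301354641 = 301350666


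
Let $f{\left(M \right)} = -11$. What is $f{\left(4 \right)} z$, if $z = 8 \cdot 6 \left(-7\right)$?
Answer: $3696$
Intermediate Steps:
$z = -336$ ($z = 48 \left(-7\right) = -336$)
$f{\left(4 \right)} z = \left(-11\right) \left(-336\right) = 3696$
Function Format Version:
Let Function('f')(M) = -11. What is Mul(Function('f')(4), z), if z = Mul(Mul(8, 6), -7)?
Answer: 3696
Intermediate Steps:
z = -336 (z = Mul(48, -7) = -336)
Mul(Function('f')(4), z) = Mul(-11, -336) = 3696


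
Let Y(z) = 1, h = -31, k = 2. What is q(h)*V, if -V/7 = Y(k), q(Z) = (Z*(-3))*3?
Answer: -1953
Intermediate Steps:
q(Z) = -9*Z (q(Z) = -3*Z*3 = -9*Z)
V = -7 (V = -7*1 = -7)
q(h)*V = -9*(-31)*(-7) = 279*(-7) = -1953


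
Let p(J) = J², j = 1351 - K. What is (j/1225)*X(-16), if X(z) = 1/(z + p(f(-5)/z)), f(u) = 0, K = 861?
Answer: -1/40 ≈ -0.025000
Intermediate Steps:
j = 490 (j = 1351 - 1*861 = 1351 - 861 = 490)
X(z) = 1/z (X(z) = 1/(z + (0/z)²) = 1/(z + 0²) = 1/(z + 0) = 1/z)
(j/1225)*X(-16) = (490/1225)/(-16) = (490*(1/1225))*(-1/16) = (⅖)*(-1/16) = -1/40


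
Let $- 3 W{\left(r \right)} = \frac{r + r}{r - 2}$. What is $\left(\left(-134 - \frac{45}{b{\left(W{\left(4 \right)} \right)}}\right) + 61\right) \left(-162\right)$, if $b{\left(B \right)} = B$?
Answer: $\frac{12717}{2} \approx 6358.5$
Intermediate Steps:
$W{\left(r \right)} = - \frac{2 r}{3 \left(-2 + r\right)}$ ($W{\left(r \right)} = - \frac{\left(r + r\right) \frac{1}{r - 2}}{3} = - \frac{2 r \frac{1}{-2 + r}}{3} = - \frac{2 r}{3 \left(-2 + r\right)}$)
$\left(\left(-134 - \frac{45}{b{\left(W{\left(4 \right)} \right)}}\right) + 61\right) \left(-162\right) = \left(\left(-134 - \frac{45}{\left(-2\right) 4 \frac{1}{-6 + 3 \cdot 4}}\right) + 61\right) \left(-162\right) = \left(\left(-134 - \frac{45}{\left(-2\right) 4 \frac{1}{-6 + 12}}\right) + 61\right) \left(-162\right) = \left(\left(-134 - \frac{45}{\left(-2\right) 4 \cdot \frac{1}{6}}\right) + 61\right) \left(-162\right) = \left(\left(-134 - \frac{45}{- \frac{4}{3}}\right) + 61\right) \left(-162\right) = \left(\left(-134 - - \frac{135}{4}\right) + 61\right) \left(-162\right) = \left(\left(-134 + \frac{135}{4}\right) + 61\right) \left(-162\right) = \left(- \frac{401}{4} + 61\right) \left(-162\right) = \left(- \frac{157}{4}\right) \left(-162\right) = \frac{12717}{2}$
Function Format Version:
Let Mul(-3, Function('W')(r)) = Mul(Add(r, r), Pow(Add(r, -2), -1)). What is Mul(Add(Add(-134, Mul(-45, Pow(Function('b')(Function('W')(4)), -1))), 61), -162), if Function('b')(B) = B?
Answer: Rational(12717, 2) ≈ 6358.5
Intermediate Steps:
Function('W')(r) = Mul(Rational(-2, 3), r, Pow(Add(-2, r), -1)) (Function('W')(r) = Mul(Rational(-1, 3), Mul(Add(r, r), Pow(Add(r, -2), -1))) = Mul(Rational(-1, 3), Mul(Mul(2, r), Pow(Add(-2, r), -1))) = Mul(Rational(-1, 3), Mul(2, r, Pow(Add(-2, r), -1))) = Mul(Rational(-2, 3), r, Pow(Add(-2, r), -1)))
Mul(Add(Add(-134, Mul(-45, Pow(Function('b')(Function('W')(4)), -1))), 61), -162) = Mul(Add(Add(-134, Mul(-45, Pow(Mul(-2, 4, Pow(Add(-6, Mul(3, 4)), -1)), -1))), 61), -162) = Mul(Add(Add(-134, Mul(-45, Pow(Mul(-2, 4, Pow(Add(-6, 12), -1)), -1))), 61), -162) = Mul(Add(Add(-134, Mul(-45, Pow(Mul(-2, 4, Pow(6, -1)), -1))), 61), -162) = Mul(Add(Add(-134, Mul(-45, Pow(Mul(-2, 4, Rational(1, 6)), -1))), 61), -162) = Mul(Add(Add(-134, Mul(-45, Pow(Rational(-4, 3), -1))), 61), -162) = Mul(Add(Add(-134, Mul(-45, Rational(-3, 4))), 61), -162) = Mul(Add(Add(-134, Rational(135, 4)), 61), -162) = Mul(Add(Rational(-401, 4), 61), -162) = Mul(Rational(-157, 4), -162) = Rational(12717, 2)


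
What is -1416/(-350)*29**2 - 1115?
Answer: 400303/175 ≈ 2287.4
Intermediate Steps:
-1416/(-350)*29**2 - 1115 = -1416*(-1/350)*841 - 1115 = (708/175)*841 - 1115 = 595428/175 - 1115 = 400303/175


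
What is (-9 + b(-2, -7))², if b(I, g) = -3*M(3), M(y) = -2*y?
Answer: 81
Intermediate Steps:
b(I, g) = 18 (b(I, g) = -(-6)*3 = -3*(-6) = 18)
(-9 + b(-2, -7))² = (-9 + 18)² = 9² = 81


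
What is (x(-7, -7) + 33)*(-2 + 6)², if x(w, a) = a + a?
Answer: 304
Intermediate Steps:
x(w, a) = 2*a
(x(-7, -7) + 33)*(-2 + 6)² = (2*(-7) + 33)*(-2 + 6)² = (-14 + 33)*4² = 19*16 = 304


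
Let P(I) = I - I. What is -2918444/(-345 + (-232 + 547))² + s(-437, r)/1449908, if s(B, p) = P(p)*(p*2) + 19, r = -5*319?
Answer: -1057868821513/326229300 ≈ -3242.7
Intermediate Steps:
r = -1595
P(I) = 0
s(B, p) = 19 (s(B, p) = 0*(p*2) + 19 = 0*(2*p) + 19 = 0 + 19 = 19)
-2918444/(-345 + (-232 + 547))² + s(-437, r)/1449908 = -2918444/(-345 + (-232 + 547))² + 19/1449908 = -2918444/(-345 + 315)² + 19*(1/1449908) = -2918444/((-30)²) + 19/1449908 = -2918444/900 + 19/1449908 = -2918444*1/900 + 19/1449908 = -729611/225 + 19/1449908 = -1057868821513/326229300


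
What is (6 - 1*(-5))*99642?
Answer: 1096062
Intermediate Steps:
(6 - 1*(-5))*99642 = (6 + 5)*99642 = 11*99642 = 1096062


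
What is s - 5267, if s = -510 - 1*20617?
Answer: -26394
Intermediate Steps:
s = -21127 (s = -510 - 20617 = -21127)
s - 5267 = -21127 - 5267 = -26394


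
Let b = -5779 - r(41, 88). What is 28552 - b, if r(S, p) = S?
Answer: 34372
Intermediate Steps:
b = -5820 (b = -5779 - 1*41 = -5779 - 41 = -5820)
28552 - b = 28552 - 1*(-5820) = 28552 + 5820 = 34372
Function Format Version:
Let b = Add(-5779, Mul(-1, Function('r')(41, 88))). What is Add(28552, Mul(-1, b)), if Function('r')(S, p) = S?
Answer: 34372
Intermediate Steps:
b = -5820 (b = Add(-5779, Mul(-1, 41)) = Add(-5779, -41) = -5820)
Add(28552, Mul(-1, b)) = Add(28552, Mul(-1, -5820)) = Add(28552, 5820) = 34372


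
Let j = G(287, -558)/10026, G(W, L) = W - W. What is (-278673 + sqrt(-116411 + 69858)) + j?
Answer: -278673 + I*sqrt(46553) ≈ -2.7867e+5 + 215.76*I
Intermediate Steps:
G(W, L) = 0
j = 0 (j = 0/10026 = 0*(1/10026) = 0)
(-278673 + sqrt(-116411 + 69858)) + j = (-278673 + sqrt(-116411 + 69858)) + 0 = (-278673 + sqrt(-46553)) + 0 = (-278673 + I*sqrt(46553)) + 0 = -278673 + I*sqrt(46553)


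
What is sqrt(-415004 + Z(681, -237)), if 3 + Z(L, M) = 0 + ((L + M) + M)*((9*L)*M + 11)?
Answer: I*sqrt(301095341) ≈ 17352.0*I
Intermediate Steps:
Z(L, M) = -3 + (11 + 9*L*M)*(L + 2*M) (Z(L, M) = -3 + (0 + ((L + M) + M)*((9*L)*M + 11)) = -3 + (0 + (L + 2*M)*(9*L*M + 11)) = -3 + (0 + (L + 2*M)*(11 + 9*L*M)) = -3 + (0 + (11 + 9*L*M)*(L + 2*M)) = -3 + (11 + 9*L*M)*(L + 2*M))
sqrt(-415004 + Z(681, -237)) = sqrt(-415004 + (-3 + 11*681 + 22*(-237) + 9*(-237)*681**2 + 18*681*(-237)**2)) = sqrt(-415004 + (-3 + 7491 - 5214 + 9*(-237)*463761 + 18*681*56169)) = sqrt(-415004 + (-3 + 7491 - 5214 - 989202213 + 688519602)) = sqrt(-415004 - 300680337) = sqrt(-301095341) = I*sqrt(301095341)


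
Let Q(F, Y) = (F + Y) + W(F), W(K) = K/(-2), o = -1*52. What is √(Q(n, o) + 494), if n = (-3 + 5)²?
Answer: 2*√111 ≈ 21.071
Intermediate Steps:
o = -52
n = 4 (n = 2² = 4)
W(K) = -K/2 (W(K) = K*(-½) = -K/2)
Q(F, Y) = Y + F/2 (Q(F, Y) = (F + Y) - F/2 = Y + F/2)
√(Q(n, o) + 494) = √((-52 + (½)*4) + 494) = √((-52 + 2) + 494) = √(-50 + 494) = √444 = 2*√111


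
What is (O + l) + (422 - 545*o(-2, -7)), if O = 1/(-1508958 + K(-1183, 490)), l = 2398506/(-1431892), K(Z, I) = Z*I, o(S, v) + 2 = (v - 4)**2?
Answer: -4379639104228497/67970221004 ≈ -64435.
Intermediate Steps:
o(S, v) = -2 + (-4 + v)**2 (o(S, v) = -2 + (v - 4)**2 = -2 + (-4 + v)**2)
K(Z, I) = I*Z
l = -109023/65086 (l = 2398506*(-1/1431892) = -109023/65086 ≈ -1.6751)
O = -1/2088628 (O = 1/(-1508958 + 490*(-1183)) = 1/(-1508958 - 579670) = 1/(-2088628) = -1/2088628 ≈ -4.7878e-7)
(O + l) + (422 - 545*o(-2, -7)) = (-1/2088628 - 109023/65086) + (422 - 545*(-2 + (-4 - 7)**2)) = -113854277765/67970221004 + (422 - 545*(-2 + (-11)**2)) = -113854277765/67970221004 + (422 - 545*(-2 + 121)) = -113854277765/67970221004 + (422 - 545*119) = -113854277765/67970221004 + (422 - 64855) = -113854277765/67970221004 - 64433 = -4379639104228497/67970221004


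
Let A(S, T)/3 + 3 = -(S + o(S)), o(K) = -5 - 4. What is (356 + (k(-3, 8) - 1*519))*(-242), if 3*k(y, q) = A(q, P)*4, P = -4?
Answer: 41382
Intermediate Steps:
o(K) = -9
A(S, T) = 18 - 3*S (A(S, T) = -9 + 3*(-(S - 9)) = -9 + 3*(-(-9 + S)) = -9 + 3*(9 - S) = -9 + (27 - 3*S) = 18 - 3*S)
k(y, q) = 24 - 4*q (k(y, q) = ((18 - 3*q)*4)/3 = (72 - 12*q)/3 = 24 - 4*q)
(356 + (k(-3, 8) - 1*519))*(-242) = (356 + ((24 - 4*8) - 1*519))*(-242) = (356 + ((24 - 32) - 519))*(-242) = (356 + (-8 - 519))*(-242) = (356 - 527)*(-242) = -171*(-242) = 41382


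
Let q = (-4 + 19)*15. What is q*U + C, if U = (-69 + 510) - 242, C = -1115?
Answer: 43660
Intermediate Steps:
U = 199 (U = 441 - 242 = 199)
q = 225 (q = 15*15 = 225)
q*U + C = 225*199 - 1115 = 44775 - 1115 = 43660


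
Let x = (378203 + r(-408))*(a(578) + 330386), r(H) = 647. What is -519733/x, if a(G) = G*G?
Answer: -519733/251734459500 ≈ -2.0646e-6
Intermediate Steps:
a(G) = G²
x = 251734459500 (x = (378203 + 647)*(578² + 330386) = 378850*(334084 + 330386) = 378850*664470 = 251734459500)
-519733/x = -519733/251734459500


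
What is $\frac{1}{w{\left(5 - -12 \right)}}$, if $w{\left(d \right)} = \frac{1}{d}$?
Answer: $17$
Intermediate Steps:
$\frac{1}{w{\left(5 - -12 \right)}} = \frac{1}{\frac{1}{5 - -12}} = \frac{1}{\frac{1}{5 + 12}} = \frac{1}{\frac{1}{17}} = 17$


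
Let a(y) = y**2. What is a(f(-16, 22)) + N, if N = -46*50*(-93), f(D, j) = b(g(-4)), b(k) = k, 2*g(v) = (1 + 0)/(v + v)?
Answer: 54758401/256 ≈ 2.1390e+5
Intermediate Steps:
g(v) = 1/(4*v) (g(v) = ((1 + 0)/(v + v))/2 = (1/(2*v))/2 = 1/(4*v))
f(D, j) = -1/16 (f(D, j) = (1/4)/(-4) = (1/4)*(-1/4) = -1/16)
N = 213900 (N = -2300*(-93) = 213900)
a(f(-16, 22)) + N = (-1/16)**2 + 213900 = 1/256 + 213900 = 54758401/256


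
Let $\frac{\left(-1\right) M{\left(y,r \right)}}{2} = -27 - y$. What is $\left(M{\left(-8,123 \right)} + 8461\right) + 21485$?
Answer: $29984$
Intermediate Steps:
$M{\left(y,r \right)} = 54 + 2 y$ ($M{\left(y,r \right)} = - 2 \left(-27 - y\right) = 54 + 2 y$)
$\left(M{\left(-8,123 \right)} + 8461\right) + 21485 = \left(\left(54 + 2 \left(-8\right)\right) + 8461\right) + 21485 = \left(\left(54 - 16\right) + 8461\right) + 21485 = \left(38 + 8461\right) + 21485 = 8499 + 21485 = 29984$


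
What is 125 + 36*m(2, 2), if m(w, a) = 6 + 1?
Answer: 377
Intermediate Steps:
m(w, a) = 7
125 + 36*m(2, 2) = 125 + 36*7 = 125 + 252 = 377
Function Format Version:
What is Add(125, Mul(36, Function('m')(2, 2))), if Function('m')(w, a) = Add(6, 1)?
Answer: 377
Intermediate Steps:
Function('m')(w, a) = 7
Add(125, Mul(36, Function('m')(2, 2))) = Add(125, Mul(36, 7)) = Add(125, 252) = 377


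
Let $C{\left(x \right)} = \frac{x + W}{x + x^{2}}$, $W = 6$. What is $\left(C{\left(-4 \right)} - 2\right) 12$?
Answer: $-22$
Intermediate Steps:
$C{\left(x \right)} = \frac{6 + x}{x + x^{2}}$ ($C{\left(x \right)} = \frac{x + 6}{x + x^{2}} = \frac{6 + x}{x + x^{2}}$)
$\left(C{\left(-4 \right)} - 2\right) 12 = \left(\frac{6 - 4}{\left(-4\right) \left(1 - 4\right)} - 2\right) 12 = \left(\left(- \frac{1}{4}\right) \frac{1}{-3} \cdot 2 - 2\right) 12 = \left(\left(- \frac{1}{4}\right) \left(- \frac{1}{3}\right) 2 - 2\right) 12 = \left(\frac{1}{6} - 2\right) 12 = \left(- \frac{11}{6}\right) 12 = -22$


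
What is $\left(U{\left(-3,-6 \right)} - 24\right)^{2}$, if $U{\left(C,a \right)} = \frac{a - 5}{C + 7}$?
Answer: $\frac{11449}{16} \approx 715.56$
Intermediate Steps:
$U{\left(C,a \right)} = \frac{-5 + a}{7 + C}$
$\left(U{\left(-3,-6 \right)} - 24\right)^{2} = \left(\frac{-5 - 6}{7 - 3} - 24\right)^{2} = \left(\frac{1}{4} \left(-11\right) - 24\right)^{2} = \left(- \frac{11}{4} - 24\right)^{2} = \left(- \frac{107}{4}\right)^{2} = \frac{11449}{16}$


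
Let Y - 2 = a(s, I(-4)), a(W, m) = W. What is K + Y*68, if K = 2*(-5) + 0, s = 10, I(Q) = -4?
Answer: 806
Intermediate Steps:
K = -10 (K = -10 + 0 = -10)
Y = 12 (Y = 2 + 10 = 12)
K + Y*68 = -10 + 12*68 = -10 + 816 = 806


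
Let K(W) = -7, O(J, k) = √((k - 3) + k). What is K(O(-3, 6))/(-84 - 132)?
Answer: 7/216 ≈ 0.032407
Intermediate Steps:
O(J, k) = √(-3 + 2*k) (O(J, k) = √((-3 + k) + k) = √(-3 + 2*k))
K(O(-3, 6))/(-84 - 132) = -7/(-84 - 132) = -7/(-216) = -7*(-1/216) = 7/216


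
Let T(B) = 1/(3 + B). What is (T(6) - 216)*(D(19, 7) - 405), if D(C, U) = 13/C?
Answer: 14926126/171 ≈ 87287.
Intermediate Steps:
(T(6) - 216)*(D(19, 7) - 405) = (1/(3 + 6) - 216)*(13/19 - 405) = (1/9 - 216)*(13*(1/19) - 405) = (⅑ - 216)*(13/19 - 405) = -1943/9*(-7682/19) = 14926126/171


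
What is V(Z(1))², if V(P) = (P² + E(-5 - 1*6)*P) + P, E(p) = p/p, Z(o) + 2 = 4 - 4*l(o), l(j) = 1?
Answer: 0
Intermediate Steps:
Z(o) = -2 (Z(o) = -2 + (4 - 4*1) = -2 + (4 - 4) = -2 + 0 = -2)
E(p) = 1
V(P) = P² + 2*P (V(P) = (P² + 1*P) + P = (P² + P) + P = (P + P²) + P = P² + 2*P)
V(Z(1))² = (-2*(2 - 2))² = (-2*0)² = 0² = 0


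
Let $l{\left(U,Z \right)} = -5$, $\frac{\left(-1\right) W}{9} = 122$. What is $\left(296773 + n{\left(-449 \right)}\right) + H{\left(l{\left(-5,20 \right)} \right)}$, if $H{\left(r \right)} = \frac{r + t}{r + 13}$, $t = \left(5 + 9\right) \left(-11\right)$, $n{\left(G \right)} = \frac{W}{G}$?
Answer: $\frac{1065946009}{3592} \approx 2.9676 \cdot 10^{5}$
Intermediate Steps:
$W = -1098$ ($W = \left(-9\right) 122 = -1098$)
$n{\left(G \right)} = - \frac{1098}{G}$
$t = -154$ ($t = 14 \left(-11\right) = -154$)
$H{\left(r \right)} = \frac{-154 + r}{13 + r}$ ($H{\left(r \right)} = \frac{r - 154}{r + 13} = \frac{-154 + r}{13 + r}$)
$\left(296773 + n{\left(-449 \right)}\right) + H{\left(l{\left(-5,20 \right)} \right)} = \left(296773 - \frac{1098}{-449}\right) + \frac{-154 - 5}{13 - 5} = \left(296773 - - \frac{1098}{449}\right) + \frac{1}{8} \left(-159\right) = \left(296773 + \frac{1098}{449}\right) + \frac{1}{8} \left(-159\right) = \frac{133252175}{449} - \frac{159}{8} = \frac{1065946009}{3592}$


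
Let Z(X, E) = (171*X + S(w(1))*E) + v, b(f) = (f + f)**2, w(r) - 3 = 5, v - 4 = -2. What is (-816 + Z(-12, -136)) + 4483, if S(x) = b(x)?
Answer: -33199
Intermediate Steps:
v = 2 (v = 4 - 2 = 2)
w(r) = 8 (w(r) = 3 + 5 = 8)
b(f) = 4*f**2 (b(f) = (2*f)**2 = 4*f**2)
S(x) = 4*x**2
Z(X, E) = 2 + 171*X + 256*E (Z(X, E) = (171*X + (4*8**2)*E) + 2 = (171*X + (4*64)*E) + 2 = (171*X + 256*E) + 2 = 2 + 171*X + 256*E)
(-816 + Z(-12, -136)) + 4483 = (-816 + (2 + 171*(-12) + 256*(-136))) + 4483 = (-816 + (2 - 2052 - 34816)) + 4483 = (-816 - 36866) + 4483 = -37682 + 4483 = -33199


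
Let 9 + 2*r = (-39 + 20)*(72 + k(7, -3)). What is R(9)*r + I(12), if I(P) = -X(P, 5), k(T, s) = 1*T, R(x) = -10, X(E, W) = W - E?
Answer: 7557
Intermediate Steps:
k(T, s) = T
r = -755 (r = -9/2 + ((-39 + 20)*(72 + 7))/2 = -9/2 + (-19*79)/2 = -9/2 + (½)*(-1501) = -9/2 - 1501/2 = -755)
I(P) = -5 + P (I(P) = -(5 - P) = -5 + P)
R(9)*r + I(12) = -10*(-755) + (-5 + 12) = 7550 + 7 = 7557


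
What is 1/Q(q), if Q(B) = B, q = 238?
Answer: 1/238 ≈ 0.0042017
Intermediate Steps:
1/Q(q) = 1/238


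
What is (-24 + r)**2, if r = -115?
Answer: 19321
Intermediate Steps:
(-24 + r)**2 = (-24 - 115)**2 = (-139)**2 = 19321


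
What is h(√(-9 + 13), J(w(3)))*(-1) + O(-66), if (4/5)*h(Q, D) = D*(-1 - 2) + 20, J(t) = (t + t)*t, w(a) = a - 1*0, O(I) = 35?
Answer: 155/2 ≈ 77.500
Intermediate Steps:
w(a) = a (w(a) = a + 0 = a)
J(t) = 2*t² (J(t) = (2*t)*t = 2*t²)
h(Q, D) = 25 - 15*D/4 (h(Q, D) = 5*(D*(-1 - 2) + 20)/4 = 5*(D*(-3) + 20)/4 = 5*(-3*D + 20)/4 = 5*(20 - 3*D)/4 = 25 - 15*D/4)
h(√(-9 + 13), J(w(3)))*(-1) + O(-66) = (25 - 15*3²/2)*(-1) + 35 = (25 - 15*9/2)*(-1) + 35 = (25 - 15/4*18)*(-1) + 35 = (25 - 135/2)*(-1) + 35 = -85/2*(-1) + 35 = 85/2 + 35 = 155/2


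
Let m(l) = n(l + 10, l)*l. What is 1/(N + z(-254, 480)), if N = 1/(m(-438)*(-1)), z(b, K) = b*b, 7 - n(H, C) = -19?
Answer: 11388/734708209 ≈ 1.5500e-5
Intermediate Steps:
n(H, C) = 26 (n(H, C) = 7 - 1*(-19) = 7 + 19 = 26)
m(l) = 26*l
z(b, K) = b**2
N = 1/11388 (N = 1/((26*(-438))*(-1)) = 1/(-11388*(-1)) = 1/11388 ≈ 8.7812e-5)
1/(N + z(-254, 480)) = 1/(1/11388 + (-254)**2) = 1/(1/11388 + 64516) = 1/(734708209/11388) = 11388/734708209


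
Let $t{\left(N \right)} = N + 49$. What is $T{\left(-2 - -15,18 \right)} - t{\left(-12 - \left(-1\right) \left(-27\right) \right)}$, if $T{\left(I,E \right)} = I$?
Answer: $3$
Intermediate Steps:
$t{\left(N \right)} = 49 + N$
$T{\left(-2 - -15,18 \right)} - t{\left(-12 - \left(-1\right) \left(-27\right) \right)} = \left(-2 - -15\right) - \left(49 - \left(12 - -27\right)\right) = \left(-2 + 15\right) - \left(49 - 39\right) = 13 - \left(49 - 39\right) = 13 - 10 = 3$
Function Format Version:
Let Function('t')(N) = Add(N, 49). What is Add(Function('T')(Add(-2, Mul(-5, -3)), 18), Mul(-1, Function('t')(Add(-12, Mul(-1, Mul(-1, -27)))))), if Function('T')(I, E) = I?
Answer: 3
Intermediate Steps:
Function('t')(N) = Add(49, N)
Add(Function('T')(Add(-2, Mul(-5, -3)), 18), Mul(-1, Function('t')(Add(-12, Mul(-1, Mul(-1, -27)))))) = Add(Add(-2, Mul(-5, -3)), Mul(-1, Add(49, Add(-12, Mul(-1, Mul(-1, -27)))))) = Add(Add(-2, 15), Mul(-1, Add(49, Add(-12, Mul(-1, 27))))) = Add(13, Mul(-1, Add(49, Add(-12, -27)))) = Add(13, Mul(-1, Add(49, -39))) = Add(13, Mul(-1, 10)) = Add(13, -10) = 3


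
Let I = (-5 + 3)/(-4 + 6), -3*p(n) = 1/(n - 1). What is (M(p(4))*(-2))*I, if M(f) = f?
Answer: -2/9 ≈ -0.22222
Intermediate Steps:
p(n) = -1/(3*(-1 + n)) (p(n) = -1/(3*(n - 1)) = -1/(3*(-1 + n)))
I = -1 (I = -2/2 = -2*1/2 = -1)
(M(p(4))*(-2))*I = (-1/(-3 + 3*4)*(-2))*(-1) = (-1/(-3 + 12)*(-2))*(-1) = (-1/9*(-2))*(-1) = (-1*1/9*(-2))*(-1) = -1/9*(-2)*(-1) = (2/9)*(-1) = -2/9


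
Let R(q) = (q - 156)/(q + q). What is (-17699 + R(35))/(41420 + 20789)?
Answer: -1239051/4354630 ≈ -0.28454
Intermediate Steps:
R(q) = (-156 + q)/(2*q) (R(q) = (-156 + q)/((2*q)) = (-156 + q)*(1/(2*q)) = (-156 + q)/(2*q))
(-17699 + R(35))/(41420 + 20789) = (-17699 + (½)*(-156 + 35)/35)/(41420 + 20789) = (-17699 + (½)*(1/35)*(-121))/62209 = (-17699 - 121/70)*(1/62209) = -1239051/70*1/62209 = -1239051/4354630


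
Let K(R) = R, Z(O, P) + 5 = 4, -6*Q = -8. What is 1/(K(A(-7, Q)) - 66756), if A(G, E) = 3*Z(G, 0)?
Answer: -1/66759 ≈ -1.4979e-5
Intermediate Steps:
Q = 4/3 (Q = -⅙*(-8) = 4/3 ≈ 1.3333)
Z(O, P) = -1 (Z(O, P) = -5 + 4 = -1)
A(G, E) = -3 (A(G, E) = 3*(-1) = -3)
1/(K(A(-7, Q)) - 66756) = 1/(-3 - 66756) = 1/(-66759) = -1/66759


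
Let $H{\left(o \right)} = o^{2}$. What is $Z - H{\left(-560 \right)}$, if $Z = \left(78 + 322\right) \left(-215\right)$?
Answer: $-399600$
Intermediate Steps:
$Z = -86000$ ($Z = 400 \left(-215\right) = -86000$)
$Z - H{\left(-560 \right)} = -86000 - \left(-560\right)^{2} = -86000 - 313600 = -399600$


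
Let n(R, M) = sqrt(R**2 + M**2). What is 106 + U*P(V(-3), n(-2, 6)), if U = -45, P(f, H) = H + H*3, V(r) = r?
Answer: 106 - 360*sqrt(10) ≈ -1032.4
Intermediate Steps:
n(R, M) = sqrt(M**2 + R**2)
P(f, H) = 4*H (P(f, H) = H + 3*H = 4*H)
106 + U*P(V(-3), n(-2, 6)) = 106 - 180*sqrt(6**2 + (-2)**2) = 106 - 180*sqrt(36 + 4) = 106 - 180*sqrt(40) = 106 - 180*2*sqrt(10) = 106 - 360*sqrt(10)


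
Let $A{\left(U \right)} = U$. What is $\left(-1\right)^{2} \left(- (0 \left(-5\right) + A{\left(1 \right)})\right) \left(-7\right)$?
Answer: $7$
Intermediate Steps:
$\left(-1\right)^{2} \left(- (0 \left(-5\right) + A{\left(1 \right)})\right) \left(-7\right) = \left(-1\right)^{2} \left(- (0 \left(-5\right) + 1)\right) \left(-7\right) = 1 \left(- (0 + 1)\right) \left(-7\right) = 1 \left(\left(-1\right) 1\right) \left(-7\right) = 1 \left(-1\right) \left(-7\right) = \left(-1\right) \left(-7\right) = 7$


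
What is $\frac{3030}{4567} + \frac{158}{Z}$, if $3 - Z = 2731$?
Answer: $\frac{3772127}{6229388} \approx 0.60554$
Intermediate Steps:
$Z = -2728$ ($Z = 3 - 2731 = -2728$)
$\frac{3030}{4567} + \frac{158}{Z} = \frac{3030}{4567} + \frac{158}{-2728} = 3030 \cdot \frac{1}{4567} + 158 \left(- \frac{1}{2728}\right) = \frac{3030}{4567} - \frac{79}{1364} = \frac{3772127}{6229388}$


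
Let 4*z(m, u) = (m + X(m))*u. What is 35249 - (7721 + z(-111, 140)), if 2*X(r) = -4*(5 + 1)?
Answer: 31833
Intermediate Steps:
X(r) = -12 (X(r) = (-4*(5 + 1))/2 = (-4*6)/2 = (1/2)*(-24) = -12)
z(m, u) = u*(-12 + m)/4 (z(m, u) = ((m - 12)*u)/4 = ((-12 + m)*u)/4 = (u*(-12 + m))/4 = u*(-12 + m)/4)
35249 - (7721 + z(-111, 140)) = 35249 - (7721 + (1/4)*140*(-12 - 111)) = 35249 - (7721 + (1/4)*140*(-123)) = 35249 - (7721 - 4305) = 35249 - 1*3416 = 35249 - 3416 = 31833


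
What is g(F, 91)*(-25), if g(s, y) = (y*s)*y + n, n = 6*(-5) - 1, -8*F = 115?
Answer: 23814075/8 ≈ 2.9768e+6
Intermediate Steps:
F = -115/8 (F = -1/8*115 = -115/8 ≈ -14.375)
n = -31 (n = -30 - 1 = -31)
g(s, y) = -31 + s*y**2 (g(s, y) = (y*s)*y - 31 = (s*y)*y - 31 = s*y**2 - 31 = -31 + s*y**2)
g(F, 91)*(-25) = (-31 - 115/8*91**2)*(-25) = (-31 - 115/8*8281)*(-25) = (-31 - 952315/8)*(-25) = -952563/8*(-25) = 23814075/8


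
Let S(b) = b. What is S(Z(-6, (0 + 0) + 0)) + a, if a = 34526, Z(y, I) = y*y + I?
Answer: 34562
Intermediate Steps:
Z(y, I) = I + y**2 (Z(y, I) = y**2 + I = I + y**2)
S(Z(-6, (0 + 0) + 0)) + a = (((0 + 0) + 0) + (-6)**2) + 34526 = ((0 + 0) + 36) + 34526 = (0 + 36) + 34526 = 36 + 34526 = 34562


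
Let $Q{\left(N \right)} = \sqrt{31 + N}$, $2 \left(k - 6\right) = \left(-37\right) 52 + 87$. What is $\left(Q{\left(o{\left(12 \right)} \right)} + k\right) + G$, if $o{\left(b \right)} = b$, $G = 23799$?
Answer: $\frac{45773}{2} + \sqrt{43} \approx 22893.0$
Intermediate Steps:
$k = - \frac{1825}{2}$ ($k = 6 + \frac{\left(-37\right) 52 + 87}{2} = 6 + \frac{-1924 + 87}{2} = 6 + \frac{1}{2} \left(-1837\right) = 6 - \frac{1837}{2} = - \frac{1825}{2} \approx -912.5$)
$\left(Q{\left(o{\left(12 \right)} \right)} + k\right) + G = \left(\sqrt{31 + 12} - \frac{1825}{2}\right) + 23799 = \left(\sqrt{43} - \frac{1825}{2}\right) + 23799 = \left(- \frac{1825}{2} + \sqrt{43}\right) + 23799 = \frac{45773}{2} + \sqrt{43}$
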